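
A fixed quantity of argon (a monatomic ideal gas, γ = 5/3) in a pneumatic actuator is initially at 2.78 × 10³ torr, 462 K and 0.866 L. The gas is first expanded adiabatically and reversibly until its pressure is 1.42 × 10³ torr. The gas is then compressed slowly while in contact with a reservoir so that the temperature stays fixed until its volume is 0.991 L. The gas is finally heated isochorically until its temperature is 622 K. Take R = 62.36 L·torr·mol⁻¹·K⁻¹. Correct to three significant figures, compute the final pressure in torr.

Reversible adiabatic, γ = 5/3: T₂ = T₁·(P₂/P₁)^((γ−1)/γ) = 353.1 K; V₂ = V₁·(P₁/P₂)^(1/γ) = 1.296 L.
Isothermal, so P V is constant: T₃ = T₂; P₃ = P₂·(V₂/V₃) = 1857 torr.
V constant ⇒ P ∝ T: V₄ = V₃; P₄ = P₃·(T₄/T₃) = 3271 torr.

P₄ ≈ 3.27e+03 torr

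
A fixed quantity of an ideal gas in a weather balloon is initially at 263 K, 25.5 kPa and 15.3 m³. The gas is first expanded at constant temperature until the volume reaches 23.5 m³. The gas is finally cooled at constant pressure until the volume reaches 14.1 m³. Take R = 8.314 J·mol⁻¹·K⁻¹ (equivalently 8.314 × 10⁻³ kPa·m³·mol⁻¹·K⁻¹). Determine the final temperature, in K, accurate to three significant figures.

Isothermal, so P V is constant: T₂ = T₁; P₂ = P₁·(V₁/V₂) = 16.60 kPa.
P constant ⇒ V ∝ T: P₃ = P₂; T₃ = T₂·(V₃/V₂) = 157.8 K.

T₃ ≈ 158 K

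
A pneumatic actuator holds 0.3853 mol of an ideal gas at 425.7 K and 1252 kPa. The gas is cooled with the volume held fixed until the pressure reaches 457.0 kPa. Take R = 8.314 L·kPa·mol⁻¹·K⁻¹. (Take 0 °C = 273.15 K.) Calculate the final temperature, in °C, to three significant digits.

T₂ ≈ -118 °C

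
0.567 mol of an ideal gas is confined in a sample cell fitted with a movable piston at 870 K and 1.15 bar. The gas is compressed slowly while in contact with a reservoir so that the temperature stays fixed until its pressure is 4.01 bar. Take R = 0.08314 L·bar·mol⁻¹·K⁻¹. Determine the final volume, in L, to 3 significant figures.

V₂ ≈ 10.2 L

From PV = nRT: V₁ = nRT₁/P₁ = 35.66 L.
Isothermal, so P V is constant: T₂ = T₁; V₂ = V₁·(P₁/P₂) = 10.23 L.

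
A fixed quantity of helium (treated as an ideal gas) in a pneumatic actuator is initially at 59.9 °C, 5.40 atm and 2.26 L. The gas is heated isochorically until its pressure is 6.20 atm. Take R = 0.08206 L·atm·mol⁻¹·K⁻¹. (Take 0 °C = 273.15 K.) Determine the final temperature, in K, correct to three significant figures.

Convert: T₁ = 333.0 K.
V constant ⇒ P ∝ T: V₂ = V₁; T₂ = T₁·(P₂/P₁) = 382.4 K.

T₂ ≈ 382 K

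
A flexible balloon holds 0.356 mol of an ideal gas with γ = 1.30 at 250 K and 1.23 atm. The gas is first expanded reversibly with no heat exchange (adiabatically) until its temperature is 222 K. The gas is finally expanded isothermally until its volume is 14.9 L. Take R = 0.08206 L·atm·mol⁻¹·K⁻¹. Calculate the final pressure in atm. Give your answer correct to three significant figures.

P₃ ≈ 0.435 atm

From PV = nRT: V₁ = nRT₁/P₁ = 5.938 L.
Reversible adiabatic, γ = 1.30: P₂ = P₁·(T₂/T₁)^(γ/(γ−1)) = 0.7351 atm; V₂ = V₁·(T₁/T₂)^(1/(γ−1)) = 8.822 L.
T constant ⇒ Boyle's law P V = const: T₃ = T₂; P₃ = P₂·(V₂/V₃) = 0.4353 atm.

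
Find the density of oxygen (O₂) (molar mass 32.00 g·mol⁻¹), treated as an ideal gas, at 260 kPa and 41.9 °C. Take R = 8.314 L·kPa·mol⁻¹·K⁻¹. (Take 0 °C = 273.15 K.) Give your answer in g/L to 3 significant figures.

ρ ≈ 3.18 g/L

ρ = PM/(RT) = (260 × 32.00) / (8.314 × 315.0)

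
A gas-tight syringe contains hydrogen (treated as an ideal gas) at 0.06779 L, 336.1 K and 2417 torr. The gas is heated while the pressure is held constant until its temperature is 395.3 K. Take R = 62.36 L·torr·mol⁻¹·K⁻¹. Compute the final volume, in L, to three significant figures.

P constant ⇒ V ∝ T: P₂ = P₁; V₂ = V₁·(T₂/T₁) = 0.07973 L.

V₂ ≈ 0.0797 L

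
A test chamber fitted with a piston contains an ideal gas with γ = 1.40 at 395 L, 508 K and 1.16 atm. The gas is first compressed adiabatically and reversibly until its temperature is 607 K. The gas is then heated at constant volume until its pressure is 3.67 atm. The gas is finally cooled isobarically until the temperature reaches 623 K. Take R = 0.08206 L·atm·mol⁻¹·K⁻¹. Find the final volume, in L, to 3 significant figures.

Reversible adiabatic, γ = 1.40: P₂ = P₁·(T₂/T₁)^(γ/(γ−1)) = 2.163 atm; V₂ = V₁·(T₁/T₂)^(1/(γ−1)) = 253.1 L.
Isochoric, so P/T is constant: V₃ = V₂; T₃ = T₂·(P₃/P₂) = 1030 K.
P constant ⇒ V ∝ T: P₄ = P₃; V₄ = V₃·(T₄/T₃) = 153.1 L.

V₄ ≈ 153 L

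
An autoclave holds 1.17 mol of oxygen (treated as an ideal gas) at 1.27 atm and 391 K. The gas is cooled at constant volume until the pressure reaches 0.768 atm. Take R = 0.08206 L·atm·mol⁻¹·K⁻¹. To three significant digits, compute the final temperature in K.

From PV = nRT: V₁ = nRT₁/P₁ = 29.56 L.
Isochoric, so P/T is constant: V₂ = V₁; T₂ = T₁·(P₂/P₁) = 236.4 K.

T₂ ≈ 236 K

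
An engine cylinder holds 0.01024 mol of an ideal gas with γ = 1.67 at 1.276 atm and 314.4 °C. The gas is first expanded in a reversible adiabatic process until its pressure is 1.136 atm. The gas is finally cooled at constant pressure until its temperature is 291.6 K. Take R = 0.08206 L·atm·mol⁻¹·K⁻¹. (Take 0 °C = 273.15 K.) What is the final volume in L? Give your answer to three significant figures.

Convert: T₁ = 587.5 K.
From PV = nRT: V₁ = nRT₁/P₁ = 0.3869 L.
Reversible adiabatic, γ = 1.67: T₂ = T₁·(P₂/P₁)^((γ−1)/γ) = 560.8 K; V₂ = V₁·(P₁/P₂)^(1/γ) = 0.4148 L.
P constant ⇒ V ∝ T: P₃ = P₂; V₃ = V₂·(T₃/T₂) = 0.2157 L.

V₃ ≈ 0.216 L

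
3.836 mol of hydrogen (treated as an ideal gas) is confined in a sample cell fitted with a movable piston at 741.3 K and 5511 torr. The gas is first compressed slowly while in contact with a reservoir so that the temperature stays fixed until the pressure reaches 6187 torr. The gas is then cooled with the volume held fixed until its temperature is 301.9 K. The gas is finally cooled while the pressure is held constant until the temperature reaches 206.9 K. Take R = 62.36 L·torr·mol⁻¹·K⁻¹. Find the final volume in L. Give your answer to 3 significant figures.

From PV = nRT: V₁ = nRT₁/P₁ = 32.18 L.
T constant ⇒ Boyle's law P V = const: T₂ = T₁; V₂ = V₁·(P₁/P₂) = 28.66 L.
Isochoric, so P/T is constant: V₃ = V₂; P₃ = P₂·(T₃/T₂) = 2520 torr.
Isobaric, so V/T is constant: P₄ = P₃; V₄ = V₃·(T₄/T₃) = 19.64 L.

V₄ ≈ 19.6 L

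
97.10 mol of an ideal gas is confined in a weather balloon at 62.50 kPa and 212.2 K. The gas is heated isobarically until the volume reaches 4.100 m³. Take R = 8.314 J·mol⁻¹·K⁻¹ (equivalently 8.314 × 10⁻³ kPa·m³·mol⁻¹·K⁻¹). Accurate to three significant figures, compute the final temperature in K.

From PV = nRT: V₁ = nRT₁/P₁ = 2.741 m³.
P constant ⇒ V ∝ T: P₂ = P₁; T₂ = T₁·(V₂/V₁) = 317.4 K.

T₂ ≈ 317 K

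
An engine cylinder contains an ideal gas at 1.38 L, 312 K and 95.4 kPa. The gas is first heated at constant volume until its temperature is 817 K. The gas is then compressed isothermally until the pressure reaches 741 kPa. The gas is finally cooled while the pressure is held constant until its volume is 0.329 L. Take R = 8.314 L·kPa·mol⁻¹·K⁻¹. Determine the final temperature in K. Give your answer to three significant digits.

T₄ ≈ 578 K

V constant ⇒ P ∝ T: V₂ = V₁; P₂ = P₁·(T₂/T₁) = 249.8 kPa.
T constant ⇒ Boyle's law P V = const: T₃ = T₂; V₃ = V₂·(P₂/P₃) = 0.4652 L.
Isobaric, so V/T is constant: P₄ = P₃; T₄ = T₃·(V₄/V₃) = 577.8 K.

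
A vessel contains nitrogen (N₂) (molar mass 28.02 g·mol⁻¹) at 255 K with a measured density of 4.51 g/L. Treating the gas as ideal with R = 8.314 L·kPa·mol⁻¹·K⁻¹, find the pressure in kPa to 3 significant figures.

P ≈ 341 kPa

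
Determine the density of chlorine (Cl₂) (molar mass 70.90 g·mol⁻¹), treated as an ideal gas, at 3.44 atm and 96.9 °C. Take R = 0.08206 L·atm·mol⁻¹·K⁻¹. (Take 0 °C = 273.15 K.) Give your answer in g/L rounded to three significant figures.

ρ ≈ 8.03 g/L

ρ = PM/(RT) = (3.44 × 70.90) / (0.08206 × 370.0)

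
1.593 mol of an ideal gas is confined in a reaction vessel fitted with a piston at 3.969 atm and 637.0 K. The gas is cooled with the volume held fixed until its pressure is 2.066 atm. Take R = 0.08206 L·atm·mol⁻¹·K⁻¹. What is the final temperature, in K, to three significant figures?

T₂ ≈ 332 K

From PV = nRT: V₁ = nRT₁/P₁ = 20.98 L.
Isochoric, so P/T is constant: V₂ = V₁; T₂ = T₁·(P₂/P₁) = 331.6 K.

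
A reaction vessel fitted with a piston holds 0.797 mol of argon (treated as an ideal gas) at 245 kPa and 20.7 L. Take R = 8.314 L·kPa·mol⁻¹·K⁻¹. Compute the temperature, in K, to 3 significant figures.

PV = nRT ⇒ T = PV/(nR) = (245 × 20.7) / (0.797 × 8.314)

T ≈ 765 K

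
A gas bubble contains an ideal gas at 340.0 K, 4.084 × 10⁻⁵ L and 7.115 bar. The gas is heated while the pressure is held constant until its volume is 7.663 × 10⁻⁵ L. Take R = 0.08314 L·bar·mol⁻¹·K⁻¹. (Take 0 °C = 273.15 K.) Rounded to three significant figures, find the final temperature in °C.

T₂ ≈ 365 °C

Isobaric, so V/T is constant: P₂ = P₁; T₂ = T₁·(V₂/V₁) = 638.0 K.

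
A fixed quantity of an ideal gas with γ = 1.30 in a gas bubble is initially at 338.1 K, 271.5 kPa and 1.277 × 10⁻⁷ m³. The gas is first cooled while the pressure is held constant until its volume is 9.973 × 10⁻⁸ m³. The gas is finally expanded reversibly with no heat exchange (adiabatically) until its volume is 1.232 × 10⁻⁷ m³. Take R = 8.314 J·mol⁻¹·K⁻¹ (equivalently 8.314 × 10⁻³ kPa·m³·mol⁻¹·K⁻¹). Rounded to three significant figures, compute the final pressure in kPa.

P constant ⇒ V ∝ T: P₂ = P₁; T₂ = T₁·(V₂/V₁) = 264.0 K.
Reversible adiabatic, γ = 1.30: T₃ = T₂·(V₂/V₃)^(γ−1) = 247.8 K; P₃ = P₂·(V₂/V₃)^γ = 206.3 kPa.

P₃ ≈ 206 kPa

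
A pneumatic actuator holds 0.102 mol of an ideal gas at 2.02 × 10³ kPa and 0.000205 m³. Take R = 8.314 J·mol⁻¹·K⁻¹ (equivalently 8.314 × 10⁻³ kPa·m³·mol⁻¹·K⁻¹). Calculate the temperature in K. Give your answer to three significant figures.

T ≈ 488 K

PV = nRT ⇒ T = PV/(nR) = (2.02e+03 × 0.000205) / (0.102 × 8.314 × 10⁻³)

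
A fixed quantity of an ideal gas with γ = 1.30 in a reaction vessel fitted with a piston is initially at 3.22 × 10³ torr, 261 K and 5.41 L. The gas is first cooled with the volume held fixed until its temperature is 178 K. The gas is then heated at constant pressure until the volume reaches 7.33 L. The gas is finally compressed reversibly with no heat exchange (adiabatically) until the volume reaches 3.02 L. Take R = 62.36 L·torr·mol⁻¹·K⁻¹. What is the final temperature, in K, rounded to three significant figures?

T₄ ≈ 315 K

Isochoric, so P/T is constant: V₂ = V₁; P₂ = P₁·(T₂/T₁) = 2196 torr.
Isobaric, so V/T is constant: P₃ = P₂; T₃ = T₂·(V₃/V₂) = 241.2 K.
Adiabatic (γ = 1.30), T V^(γ−1) and P V^γ constant: T₄ = T₃·(V₃/V₄)^(γ−1) = 314.7 K; P₄ = P₃·(V₃/V₄)^γ = 6954 torr.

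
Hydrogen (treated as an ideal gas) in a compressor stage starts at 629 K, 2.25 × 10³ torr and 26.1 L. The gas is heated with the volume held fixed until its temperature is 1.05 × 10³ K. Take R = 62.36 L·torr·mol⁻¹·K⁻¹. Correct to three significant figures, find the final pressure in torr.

P₂ ≈ 3.76e+03 torr

Isochoric, so P/T is constant: V₂ = V₁; P₂ = P₁·(T₂/T₁) = 3756 torr.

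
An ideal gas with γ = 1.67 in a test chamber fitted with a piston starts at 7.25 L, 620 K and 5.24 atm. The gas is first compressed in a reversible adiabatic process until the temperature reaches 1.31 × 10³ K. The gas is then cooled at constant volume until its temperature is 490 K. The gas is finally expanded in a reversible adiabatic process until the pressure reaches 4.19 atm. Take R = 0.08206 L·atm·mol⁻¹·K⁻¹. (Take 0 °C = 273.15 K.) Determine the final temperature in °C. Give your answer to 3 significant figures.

Adiabatic (γ = 1.67), T V^(γ−1) and P V^γ constant: P₂ = P₁·(T₂/T₁)^(γ/(γ−1)) = 33.81 atm; V₂ = V₁·(T₁/T₂)^(1/(γ−1)) = 2.374 L.
V constant ⇒ P ∝ T: V₃ = V₂; P₃ = P₂·(T₃/T₂) = 12.65 atm.
Reversible adiabatic, γ = 1.67: T₄ = T₃·(P₄/P₃)^((γ−1)/γ) = 314.6 K; V₄ = V₃·(P₃/P₄)^(1/γ) = 4.600 L.

T₄ ≈ 41.4 °C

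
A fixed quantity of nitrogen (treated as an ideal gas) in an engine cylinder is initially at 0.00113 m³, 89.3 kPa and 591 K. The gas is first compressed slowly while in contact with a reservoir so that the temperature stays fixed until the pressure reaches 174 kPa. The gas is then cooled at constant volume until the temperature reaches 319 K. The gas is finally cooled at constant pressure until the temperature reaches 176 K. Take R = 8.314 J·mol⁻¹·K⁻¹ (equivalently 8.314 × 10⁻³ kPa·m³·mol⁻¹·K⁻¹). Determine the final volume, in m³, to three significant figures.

Isothermal, so P V is constant: T₂ = T₁; V₂ = V₁·(P₁/P₂) = 0.0005799 m³.
Isochoric, so P/T is constant: V₃ = V₂; P₃ = P₂·(T₃/T₂) = 93.92 kPa.
P constant ⇒ V ∝ T: P₄ = P₃; V₄ = V₃·(T₄/T₃) = 0.0003200 m³.

V₄ ≈ 0.000320 m³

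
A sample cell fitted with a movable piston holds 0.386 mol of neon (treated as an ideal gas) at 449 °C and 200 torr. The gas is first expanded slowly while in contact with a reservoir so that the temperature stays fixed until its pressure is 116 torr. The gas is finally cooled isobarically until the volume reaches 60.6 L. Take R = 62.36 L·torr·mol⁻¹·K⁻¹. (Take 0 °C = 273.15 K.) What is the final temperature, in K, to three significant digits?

Convert: T₁ = 722.1 K.
From PV = nRT: V₁ = nRT₁/P₁ = 86.91 L.
Isothermal, so P V is constant: T₂ = T₁; V₂ = V₁·(P₁/P₂) = 149.9 L.
Isobaric, so V/T is constant: P₃ = P₂; T₃ = T₂·(V₃/V₂) = 292.0 K.

T₃ ≈ 292 K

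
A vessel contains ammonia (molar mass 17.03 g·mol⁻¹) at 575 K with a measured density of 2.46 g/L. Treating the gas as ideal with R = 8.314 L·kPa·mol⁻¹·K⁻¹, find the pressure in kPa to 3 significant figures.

P ≈ 691 kPa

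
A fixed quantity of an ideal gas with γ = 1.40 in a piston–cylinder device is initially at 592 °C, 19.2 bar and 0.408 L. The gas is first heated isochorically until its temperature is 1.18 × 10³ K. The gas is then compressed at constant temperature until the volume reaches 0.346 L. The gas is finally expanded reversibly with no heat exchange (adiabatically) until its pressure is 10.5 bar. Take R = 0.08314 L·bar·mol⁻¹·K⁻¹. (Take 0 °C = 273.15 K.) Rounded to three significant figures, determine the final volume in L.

V₄ ≈ 0.748 L

Convert: T₁ = 865.1 K.
Isochoric, so P/T is constant: V₂ = V₁; P₂ = P₁·(T₂/T₁) = 26.19 bar.
Isothermal, so P V is constant: T₃ = T₂; P₃ = P₂·(V₂/V₃) = 30.88 bar.
Adiabatic (γ = 1.40), T V^(γ−1) and P V^γ constant: T₄ = T₃·(P₄/P₃)^((γ−1)/γ) = 867.0 K; V₄ = V₃·(P₃/P₄)^(1/γ) = 0.7477 L.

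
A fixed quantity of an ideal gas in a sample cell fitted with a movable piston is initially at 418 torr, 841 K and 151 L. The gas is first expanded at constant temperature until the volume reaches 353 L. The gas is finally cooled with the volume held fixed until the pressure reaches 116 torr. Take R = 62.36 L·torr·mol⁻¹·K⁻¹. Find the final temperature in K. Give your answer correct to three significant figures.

T constant ⇒ Boyle's law P V = const: T₂ = T₁; P₂ = P₁·(V₁/V₂) = 178.8 torr.
V constant ⇒ P ∝ T: V₃ = V₂; T₃ = T₂·(P₃/P₂) = 545.6 K.

T₃ ≈ 546 K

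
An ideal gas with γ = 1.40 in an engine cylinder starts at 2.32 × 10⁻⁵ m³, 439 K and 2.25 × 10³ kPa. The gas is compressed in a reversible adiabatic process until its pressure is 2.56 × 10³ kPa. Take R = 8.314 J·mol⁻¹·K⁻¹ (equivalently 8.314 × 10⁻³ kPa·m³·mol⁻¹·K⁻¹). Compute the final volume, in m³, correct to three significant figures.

V₂ ≈ 2.12e-05 m³

Reversible adiabatic, γ = 1.40: T₂ = T₁·(P₂/P₁)^((γ−1)/γ) = 455.5 K; V₂ = V₁·(P₁/P₂)^(1/γ) = 2.116e-05 m³.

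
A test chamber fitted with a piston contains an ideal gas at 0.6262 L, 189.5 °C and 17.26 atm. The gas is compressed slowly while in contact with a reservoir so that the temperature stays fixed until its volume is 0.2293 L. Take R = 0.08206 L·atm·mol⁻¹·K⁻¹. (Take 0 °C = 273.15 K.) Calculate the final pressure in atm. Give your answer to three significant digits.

Convert: T₁ = 462.6 K.
T constant ⇒ Boyle's law P V = const: T₂ = T₁; P₂ = P₁·(V₁/V₂) = 47.14 atm.

P₂ ≈ 47.1 atm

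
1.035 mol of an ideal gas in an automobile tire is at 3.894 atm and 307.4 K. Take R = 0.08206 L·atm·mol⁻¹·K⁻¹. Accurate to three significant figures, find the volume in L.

PV = nRT ⇒ V = nRT/P = (1.035 × 0.08206 × 307.4) / 3.894

V ≈ 6.70 L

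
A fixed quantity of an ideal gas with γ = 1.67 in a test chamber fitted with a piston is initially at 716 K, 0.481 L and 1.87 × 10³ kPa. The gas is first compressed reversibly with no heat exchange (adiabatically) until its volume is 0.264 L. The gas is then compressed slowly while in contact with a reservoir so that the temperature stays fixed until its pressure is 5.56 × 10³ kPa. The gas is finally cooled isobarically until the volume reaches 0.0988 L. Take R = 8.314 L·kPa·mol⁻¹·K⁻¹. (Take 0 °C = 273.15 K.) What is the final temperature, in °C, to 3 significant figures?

T₄ ≈ 164 °C

Adiabatic (γ = 1.67), T V^(γ−1) and P V^γ constant: T₂ = T₁·(V₁/V₂)^(γ−1) = 1070 K; P₂ = P₁·(V₁/V₂)^γ = 5093 kPa.
Isothermal, so P V is constant: T₃ = T₂; V₃ = V₂·(P₂/P₃) = 0.2418 L.
Isobaric, so V/T is constant: P₄ = P₃; T₄ = T₃·(V₄/V₃) = 437.3 K.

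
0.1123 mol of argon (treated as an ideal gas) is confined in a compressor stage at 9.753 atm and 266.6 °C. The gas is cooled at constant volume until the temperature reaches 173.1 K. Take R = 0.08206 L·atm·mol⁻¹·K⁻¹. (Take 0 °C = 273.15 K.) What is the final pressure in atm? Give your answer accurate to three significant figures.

P₂ ≈ 3.13 atm

Convert: T₁ = 539.8 K.
From PV = nRT: V₁ = nRT₁/P₁ = 0.5100 L.
Isochoric, so P/T is constant: V₂ = V₁; P₂ = P₁·(T₂/T₁) = 3.128 atm.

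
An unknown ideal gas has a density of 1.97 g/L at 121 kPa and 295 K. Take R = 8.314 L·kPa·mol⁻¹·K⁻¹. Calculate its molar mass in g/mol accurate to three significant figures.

M ≈ 39.9 g/mol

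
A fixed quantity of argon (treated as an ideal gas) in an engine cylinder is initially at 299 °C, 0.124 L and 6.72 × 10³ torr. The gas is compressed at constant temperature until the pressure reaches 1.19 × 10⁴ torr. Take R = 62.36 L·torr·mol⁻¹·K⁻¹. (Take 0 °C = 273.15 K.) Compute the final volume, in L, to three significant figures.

Convert: T₁ = 572.1 K.
Isothermal, so P V is constant: T₂ = T₁; V₂ = V₁·(P₁/P₂) = 0.07002 L.

V₂ ≈ 0.0700 L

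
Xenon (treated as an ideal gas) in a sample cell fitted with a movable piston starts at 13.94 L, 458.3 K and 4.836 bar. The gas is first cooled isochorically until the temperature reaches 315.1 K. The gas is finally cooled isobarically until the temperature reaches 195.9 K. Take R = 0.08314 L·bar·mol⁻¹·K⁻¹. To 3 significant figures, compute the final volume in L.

V₃ ≈ 8.67 L

Isochoric, so P/T is constant: V₂ = V₁; P₂ = P₁·(T₂/T₁) = 3.325 bar.
Isobaric, so V/T is constant: P₃ = P₂; V₃ = V₂·(T₃/T₂) = 8.667 L.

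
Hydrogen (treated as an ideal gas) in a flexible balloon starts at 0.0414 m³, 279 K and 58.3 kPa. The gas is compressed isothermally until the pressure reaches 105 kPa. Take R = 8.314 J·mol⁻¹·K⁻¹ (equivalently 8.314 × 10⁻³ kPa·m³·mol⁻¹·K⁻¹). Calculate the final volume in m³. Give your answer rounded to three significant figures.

V₂ ≈ 0.0230 m³

Isothermal, so P V is constant: T₂ = T₁; V₂ = V₁·(P₁/P₂) = 0.02299 m³.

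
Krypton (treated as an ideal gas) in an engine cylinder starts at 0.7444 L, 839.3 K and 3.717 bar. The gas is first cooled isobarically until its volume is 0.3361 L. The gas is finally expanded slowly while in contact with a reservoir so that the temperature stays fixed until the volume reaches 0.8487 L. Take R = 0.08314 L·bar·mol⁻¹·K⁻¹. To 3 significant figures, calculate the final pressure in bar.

Isobaric, so V/T is constant: P₂ = P₁; T₂ = T₁·(V₂/V₁) = 378.9 K.
T constant ⇒ Boyle's law P V = const: T₃ = T₂; P₃ = P₂·(V₂/V₃) = 1.472 bar.

P₃ ≈ 1.47 bar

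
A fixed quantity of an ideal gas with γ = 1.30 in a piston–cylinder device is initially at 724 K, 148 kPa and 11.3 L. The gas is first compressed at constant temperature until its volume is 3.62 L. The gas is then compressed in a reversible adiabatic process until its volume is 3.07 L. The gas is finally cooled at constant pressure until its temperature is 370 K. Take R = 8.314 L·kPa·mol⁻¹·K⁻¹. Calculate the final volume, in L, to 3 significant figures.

Isothermal, so P V is constant: T₂ = T₁; P₂ = P₁·(V₁/V₂) = 462.0 kPa.
Adiabatic (γ = 1.30), T V^(γ−1) and P V^γ constant: T₃ = T₂·(V₂/V₃)^(γ−1) = 760.7 K; P₃ = P₂·(V₂/V₃)^γ = 572.4 kPa.
P constant ⇒ V ∝ T: P₄ = P₃; V₄ = V₃·(T₄/T₃) = 1.493 L.

V₄ ≈ 1.49 L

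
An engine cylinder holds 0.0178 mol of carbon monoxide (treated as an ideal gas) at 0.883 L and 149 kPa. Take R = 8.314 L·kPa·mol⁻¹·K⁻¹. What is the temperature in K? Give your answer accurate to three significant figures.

T ≈ 889 K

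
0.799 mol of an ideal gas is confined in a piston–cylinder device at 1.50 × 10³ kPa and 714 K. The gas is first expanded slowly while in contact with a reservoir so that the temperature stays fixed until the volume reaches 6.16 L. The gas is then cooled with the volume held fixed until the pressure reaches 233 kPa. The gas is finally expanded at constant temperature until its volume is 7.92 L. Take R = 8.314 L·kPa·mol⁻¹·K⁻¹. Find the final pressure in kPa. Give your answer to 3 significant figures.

From PV = nRT: V₁ = nRT₁/P₁ = 3.162 L.
Isothermal, so P V is constant: T₂ = T₁; P₂ = P₁·(V₁/V₂) = 770.0 kPa.
V constant ⇒ P ∝ T: V₃ = V₂; T₃ = T₂·(P₃/P₂) = 216.1 K.
T constant ⇒ Boyle's law P V = const: T₄ = T₃; P₄ = P₃·(V₃/V₄) = 181.2 kPa.

P₄ ≈ 181 kPa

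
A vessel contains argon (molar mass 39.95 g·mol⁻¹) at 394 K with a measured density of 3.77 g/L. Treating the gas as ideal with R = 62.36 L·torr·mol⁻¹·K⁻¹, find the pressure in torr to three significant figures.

P ≈ 2.32e+03 torr

ρ = PM/(RT) ⇒ P = ρRT/M = (3.77 × 62.36 × 394.0) / 39.95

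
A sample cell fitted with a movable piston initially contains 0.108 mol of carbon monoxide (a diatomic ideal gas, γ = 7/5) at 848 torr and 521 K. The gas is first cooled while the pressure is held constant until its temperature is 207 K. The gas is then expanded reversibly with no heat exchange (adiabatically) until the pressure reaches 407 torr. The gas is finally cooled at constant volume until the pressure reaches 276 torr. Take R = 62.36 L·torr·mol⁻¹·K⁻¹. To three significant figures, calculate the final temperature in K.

T₄ ≈ 114 K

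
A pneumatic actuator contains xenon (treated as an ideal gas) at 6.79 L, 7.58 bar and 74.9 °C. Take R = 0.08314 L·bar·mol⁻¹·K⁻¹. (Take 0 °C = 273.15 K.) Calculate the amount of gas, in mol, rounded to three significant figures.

Convert: T = 348.05 K.
PV = nRT ⇒ n = PV/(RT) = (7.58 × 6.79) / (0.08314 × 348.05)

n ≈ 1.78 mol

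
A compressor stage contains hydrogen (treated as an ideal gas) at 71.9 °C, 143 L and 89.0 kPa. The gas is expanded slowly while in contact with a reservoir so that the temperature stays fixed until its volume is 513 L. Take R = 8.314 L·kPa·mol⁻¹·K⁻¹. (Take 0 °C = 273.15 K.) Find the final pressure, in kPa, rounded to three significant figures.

Convert: T₁ = 345.0 K.
T constant ⇒ Boyle's law P V = const: T₂ = T₁; P₂ = P₁·(V₁/V₂) = 24.81 kPa.

P₂ ≈ 24.8 kPa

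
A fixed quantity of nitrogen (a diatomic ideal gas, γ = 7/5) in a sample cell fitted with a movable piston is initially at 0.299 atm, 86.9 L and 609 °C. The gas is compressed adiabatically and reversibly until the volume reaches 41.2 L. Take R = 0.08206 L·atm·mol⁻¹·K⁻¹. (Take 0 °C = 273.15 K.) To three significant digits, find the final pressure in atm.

P₂ ≈ 0.850 atm

Convert: T₁ = 882.1 K.
Reversible adiabatic, γ = 7/5: T₂ = T₁·(V₁/V₂)^(γ−1) = 1189 K; P₂ = P₁·(V₁/V₂)^γ = 0.8500 atm.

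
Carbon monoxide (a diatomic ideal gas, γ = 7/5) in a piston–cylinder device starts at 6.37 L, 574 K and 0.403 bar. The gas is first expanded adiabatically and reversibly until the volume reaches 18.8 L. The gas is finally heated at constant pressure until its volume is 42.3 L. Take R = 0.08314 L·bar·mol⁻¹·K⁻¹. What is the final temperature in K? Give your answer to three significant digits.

Reversible adiabatic, γ = 7/5: T₂ = T₁·(V₁/V₂)^(γ−1) = 372.3 K; P₂ = P₁·(V₁/V₂)^γ = 0.08857 bar.
Isobaric, so V/T is constant: P₃ = P₂; T₃ = T₂·(V₃/V₂) = 837.7 K.

T₃ ≈ 838 K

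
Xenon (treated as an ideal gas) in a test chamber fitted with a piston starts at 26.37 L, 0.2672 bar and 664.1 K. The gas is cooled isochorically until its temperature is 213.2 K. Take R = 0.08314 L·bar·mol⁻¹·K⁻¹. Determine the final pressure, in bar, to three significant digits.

Isochoric, so P/T is constant: V₂ = V₁; P₂ = P₁·(T₂/T₁) = 0.08578 bar.

P₂ ≈ 0.0858 bar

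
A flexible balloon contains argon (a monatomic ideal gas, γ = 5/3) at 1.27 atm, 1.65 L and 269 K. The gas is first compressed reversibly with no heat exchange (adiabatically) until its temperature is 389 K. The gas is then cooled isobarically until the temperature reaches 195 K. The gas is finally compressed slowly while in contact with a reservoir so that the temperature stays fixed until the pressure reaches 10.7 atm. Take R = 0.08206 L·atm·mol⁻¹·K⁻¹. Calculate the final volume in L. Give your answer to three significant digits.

V₄ ≈ 0.142 L

Adiabatic (γ = 5/3), T V^(γ−1) and P V^γ constant: P₂ = P₁·(T₂/T₁)^(γ/(γ−1)) = 3.194 atm; V₂ = V₁·(T₁/T₂)^(1/(γ−1)) = 0.9488 L.
Isobaric, so V/T is constant: P₃ = P₂; V₃ = V₂·(T₃/T₂) = 0.4756 L.
Isothermal, so P V is constant: T₄ = T₃; V₄ = V₃·(P₃/P₄) = 0.1420 L.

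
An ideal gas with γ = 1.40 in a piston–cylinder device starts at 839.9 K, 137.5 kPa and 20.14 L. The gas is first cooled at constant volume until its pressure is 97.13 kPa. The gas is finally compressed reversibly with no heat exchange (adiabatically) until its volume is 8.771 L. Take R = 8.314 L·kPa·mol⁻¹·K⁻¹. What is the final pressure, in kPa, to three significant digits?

Isochoric, so P/T is constant: V₂ = V₁; T₂ = T₁·(P₂/P₁) = 593.3 K.
Reversible adiabatic, γ = 1.40: T₃ = T₂·(V₂/V₃)^(γ−1) = 827.3 K; P₃ = P₂·(V₂/V₃)^γ = 311.0 kPa.

P₃ ≈ 311 kPa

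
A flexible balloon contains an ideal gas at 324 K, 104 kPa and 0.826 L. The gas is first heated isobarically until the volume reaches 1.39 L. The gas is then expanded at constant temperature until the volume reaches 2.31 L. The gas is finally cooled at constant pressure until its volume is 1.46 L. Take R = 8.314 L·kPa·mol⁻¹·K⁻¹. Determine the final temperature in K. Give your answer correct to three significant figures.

P constant ⇒ V ∝ T: P₂ = P₁; T₂ = T₁·(V₂/V₁) = 545.2 K.
T constant ⇒ Boyle's law P V = const: T₃ = T₂; P₃ = P₂·(V₂/V₃) = 62.58 kPa.
P constant ⇒ V ∝ T: P₄ = P₃; T₄ = T₃·(V₄/V₃) = 344.6 K.

T₄ ≈ 345 K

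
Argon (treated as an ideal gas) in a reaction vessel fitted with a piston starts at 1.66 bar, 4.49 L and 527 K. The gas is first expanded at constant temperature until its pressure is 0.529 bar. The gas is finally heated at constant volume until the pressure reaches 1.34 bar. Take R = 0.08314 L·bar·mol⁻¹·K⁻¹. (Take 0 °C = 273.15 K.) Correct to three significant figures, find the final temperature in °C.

T₃ ≈ 1.06e+03 °C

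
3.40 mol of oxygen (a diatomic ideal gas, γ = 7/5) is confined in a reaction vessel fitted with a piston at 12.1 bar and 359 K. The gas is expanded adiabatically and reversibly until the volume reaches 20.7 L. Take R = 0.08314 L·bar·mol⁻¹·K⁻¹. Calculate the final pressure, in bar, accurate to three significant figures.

P₂ ≈ 3.42 bar

From PV = nRT: V₁ = nRT₁/P₁ = 8.387 L.
Reversible adiabatic, γ = 7/5: T₂ = T₁·(V₁/V₂)^(γ−1) = 250.1 K; P₂ = P₁·(V₁/V₂)^γ = 3.416 bar.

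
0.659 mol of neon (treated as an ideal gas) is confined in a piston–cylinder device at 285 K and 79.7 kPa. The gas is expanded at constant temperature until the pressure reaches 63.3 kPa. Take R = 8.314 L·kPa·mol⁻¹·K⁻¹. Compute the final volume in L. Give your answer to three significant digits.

From PV = nRT: V₁ = nRT₁/P₁ = 19.59 L.
T constant ⇒ Boyle's law P V = const: T₂ = T₁; V₂ = V₁·(P₁/P₂) = 24.67 L.

V₂ ≈ 24.7 L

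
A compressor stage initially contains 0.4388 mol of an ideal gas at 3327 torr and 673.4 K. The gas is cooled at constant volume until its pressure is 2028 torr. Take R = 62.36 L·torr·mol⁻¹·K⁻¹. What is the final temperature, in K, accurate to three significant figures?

T₂ ≈ 410 K

From PV = nRT: V₁ = nRT₁/P₁ = 5.539 L.
Isochoric, so P/T is constant: V₂ = V₁; T₂ = T₁·(P₂/P₁) = 410.5 K.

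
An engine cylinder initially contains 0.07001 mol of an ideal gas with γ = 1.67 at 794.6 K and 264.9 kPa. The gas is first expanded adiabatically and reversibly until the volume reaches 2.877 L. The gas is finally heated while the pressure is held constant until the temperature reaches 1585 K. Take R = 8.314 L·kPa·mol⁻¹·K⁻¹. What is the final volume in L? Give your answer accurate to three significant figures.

V₃ ≈ 8.02 L

From PV = nRT: V₁ = nRT₁/P₁ = 1.746 L.
Reversible adiabatic, γ = 1.67: T₂ = T₁·(V₁/V₂)^(γ−1) = 568.6 K; P₂ = P₁·(V₁/V₂)^γ = 115.0 kPa.
Isobaric, so V/T is constant: P₃ = P₂; V₃ = V₂·(T₃/T₂) = 8.019 L.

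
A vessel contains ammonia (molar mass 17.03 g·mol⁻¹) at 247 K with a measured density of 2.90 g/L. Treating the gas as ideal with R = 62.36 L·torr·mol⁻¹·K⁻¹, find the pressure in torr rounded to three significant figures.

P ≈ 2.62e+03 torr

ρ = PM/(RT) ⇒ P = ρRT/M = (2.90 × 62.36 × 247.0) / 17.03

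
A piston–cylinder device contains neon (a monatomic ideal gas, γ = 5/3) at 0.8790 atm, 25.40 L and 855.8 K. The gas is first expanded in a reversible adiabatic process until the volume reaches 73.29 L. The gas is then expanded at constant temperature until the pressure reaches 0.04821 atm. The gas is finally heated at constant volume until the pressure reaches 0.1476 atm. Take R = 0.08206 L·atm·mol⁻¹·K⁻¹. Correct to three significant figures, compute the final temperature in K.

T₄ ≈ 1.29e+03 K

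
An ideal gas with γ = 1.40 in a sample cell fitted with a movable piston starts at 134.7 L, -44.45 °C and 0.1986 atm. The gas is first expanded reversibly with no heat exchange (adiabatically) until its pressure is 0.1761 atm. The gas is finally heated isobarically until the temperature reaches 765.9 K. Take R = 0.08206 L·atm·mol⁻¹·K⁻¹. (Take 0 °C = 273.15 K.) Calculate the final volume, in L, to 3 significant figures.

Convert: T₁ = 228.7 K.
Adiabatic (γ = 1.40), T V^(γ−1) and P V^γ constant: T₂ = T₁·(P₂/P₁)^((γ−1)/γ) = 221.0 K; V₂ = V₁·(P₁/P₂)^(1/γ) = 146.8 L.
Isobaric, so V/T is constant: P₃ = P₂; V₃ = V₂·(T₃/T₂) = 508.7 L.

V₃ ≈ 509 L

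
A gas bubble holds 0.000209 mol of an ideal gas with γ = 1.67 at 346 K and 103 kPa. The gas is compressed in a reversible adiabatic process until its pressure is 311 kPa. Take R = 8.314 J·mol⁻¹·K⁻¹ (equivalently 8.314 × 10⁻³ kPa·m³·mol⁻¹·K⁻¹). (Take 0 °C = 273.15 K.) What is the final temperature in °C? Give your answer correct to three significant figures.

From PV = nRT: V₁ = nRT₁/P₁ = 5.837e-06 m³.
Adiabatic (γ = 1.67), T V^(γ−1) and P V^γ constant: T₂ = T₁·(P₂/P₁)^((γ−1)/γ) = 539.0 K; V₂ = V₁·(P₁/P₂)^(1/γ) = 3.012e-06 m³.

T₂ ≈ 266 °C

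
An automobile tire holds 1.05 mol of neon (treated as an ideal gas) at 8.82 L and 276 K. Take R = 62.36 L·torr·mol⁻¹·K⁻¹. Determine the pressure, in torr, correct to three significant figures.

P ≈ 2.05e+03 torr

PV = nRT ⇒ P = nRT/V = (1.05 × 62.36 × 276) / 8.82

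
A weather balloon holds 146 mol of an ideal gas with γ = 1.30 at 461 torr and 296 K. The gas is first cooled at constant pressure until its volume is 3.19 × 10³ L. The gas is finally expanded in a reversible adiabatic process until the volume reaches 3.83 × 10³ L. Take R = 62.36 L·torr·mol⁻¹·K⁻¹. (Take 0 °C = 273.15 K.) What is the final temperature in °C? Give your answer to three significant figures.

From PV = nRT: V₁ = nRT₁/P₁ = 5846 L.
Isobaric, so V/T is constant: P₂ = P₁; T₂ = T₁·(V₂/V₁) = 161.5 K.
Reversible adiabatic, γ = 1.30: T₃ = T₂·(V₂/V₃)^(γ−1) = 152.9 K; P₃ = P₂·(V₂/V₃)^γ = 363.5 torr.

T₃ ≈ -120 °C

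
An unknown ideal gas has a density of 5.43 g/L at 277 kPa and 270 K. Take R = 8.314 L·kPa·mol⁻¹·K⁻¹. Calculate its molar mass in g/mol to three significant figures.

ρ = PM/(RT) ⇒ M = ρRT/P = (5.43 × 8.314 × 270.0) / 277

M ≈ 44.0 g/mol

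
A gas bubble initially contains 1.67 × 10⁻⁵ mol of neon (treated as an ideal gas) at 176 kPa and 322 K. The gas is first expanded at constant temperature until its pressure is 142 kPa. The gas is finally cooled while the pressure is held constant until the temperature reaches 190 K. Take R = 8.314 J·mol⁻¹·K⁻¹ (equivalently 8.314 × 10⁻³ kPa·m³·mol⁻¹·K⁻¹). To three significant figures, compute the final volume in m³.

From PV = nRT: V₁ = nRT₁/P₁ = 2.540e-07 m³.
T constant ⇒ Boyle's law P V = const: T₂ = T₁; V₂ = V₁·(P₁/P₂) = 3.148e-07 m³.
Isobaric, so V/T is constant: P₃ = P₂; V₃ = V₂·(T₃/T₂) = 1.858e-07 m³.

V₃ ≈ 1.86e-07 m³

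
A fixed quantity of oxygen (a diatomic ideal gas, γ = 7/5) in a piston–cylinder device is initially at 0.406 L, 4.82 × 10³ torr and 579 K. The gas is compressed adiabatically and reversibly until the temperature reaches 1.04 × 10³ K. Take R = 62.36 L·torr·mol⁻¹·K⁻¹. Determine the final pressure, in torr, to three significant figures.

P₂ ≈ 3.74e+04 torr

Reversible adiabatic, γ = 7/5: P₂ = P₁·(T₂/T₁)^(γ/(γ−1)) = 3.744e+04 torr; V₂ = V₁·(T₁/T₂)^(1/(γ−1)) = 0.09389 L.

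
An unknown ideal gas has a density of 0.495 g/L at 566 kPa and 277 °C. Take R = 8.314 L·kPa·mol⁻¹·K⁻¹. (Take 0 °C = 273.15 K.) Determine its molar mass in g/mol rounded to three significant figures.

M ≈ 4.00 g/mol

ρ = PM/(RT) ⇒ M = ρRT/P = (0.495 × 8.314 × 550.1) / 566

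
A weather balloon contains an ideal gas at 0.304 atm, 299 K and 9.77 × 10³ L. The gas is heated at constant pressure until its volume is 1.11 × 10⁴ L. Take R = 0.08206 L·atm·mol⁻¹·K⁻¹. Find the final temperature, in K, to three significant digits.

T₂ ≈ 340 K

P constant ⇒ V ∝ T: P₂ = P₁; T₂ = T₁·(V₂/V₁) = 339.7 K.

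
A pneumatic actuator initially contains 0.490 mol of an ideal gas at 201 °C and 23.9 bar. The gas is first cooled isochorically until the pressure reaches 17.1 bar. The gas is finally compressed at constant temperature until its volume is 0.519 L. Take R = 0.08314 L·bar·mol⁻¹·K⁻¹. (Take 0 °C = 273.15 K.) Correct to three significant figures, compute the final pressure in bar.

P₃ ≈ 26.6 bar

Convert: T₁ = 474.1 K.
From PV = nRT: V₁ = nRT₁/P₁ = 0.8082 L.
Isochoric, so P/T is constant: V₂ = V₁; T₂ = T₁·(P₂/P₁) = 339.2 K.
T constant ⇒ Boyle's law P V = const: T₃ = T₂; P₃ = P₂·(V₂/V₃) = 26.63 bar.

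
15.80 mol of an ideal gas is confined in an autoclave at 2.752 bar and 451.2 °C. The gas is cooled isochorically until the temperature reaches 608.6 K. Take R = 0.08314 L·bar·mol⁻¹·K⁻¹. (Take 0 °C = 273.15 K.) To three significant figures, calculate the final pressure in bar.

Convert: T₁ = 724.3 K.
From PV = nRT: V₁ = nRT₁/P₁ = 345.8 L.
V constant ⇒ P ∝ T: V₂ = V₁; P₂ = P₁·(T₂/T₁) = 2.312 bar.

P₂ ≈ 2.31 bar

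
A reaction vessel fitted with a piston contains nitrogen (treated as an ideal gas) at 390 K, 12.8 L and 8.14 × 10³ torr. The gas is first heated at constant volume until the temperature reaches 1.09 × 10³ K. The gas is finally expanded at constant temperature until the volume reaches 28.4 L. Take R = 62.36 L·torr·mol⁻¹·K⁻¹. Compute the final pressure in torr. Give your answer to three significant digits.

P₃ ≈ 1.03e+04 torr

V constant ⇒ P ∝ T: V₂ = V₁; P₂ = P₁·(T₂/T₁) = 2.275e+04 torr.
T constant ⇒ Boyle's law P V = const: T₃ = T₂; P₃ = P₂·(V₂/V₃) = 1.025e+04 torr.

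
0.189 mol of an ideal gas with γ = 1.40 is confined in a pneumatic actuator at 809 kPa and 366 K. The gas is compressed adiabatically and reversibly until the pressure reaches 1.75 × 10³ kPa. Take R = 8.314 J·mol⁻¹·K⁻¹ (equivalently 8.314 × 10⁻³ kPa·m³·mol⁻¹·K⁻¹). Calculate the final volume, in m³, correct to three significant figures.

V₂ ≈ 0.000410 m³

From PV = nRT: V₁ = nRT₁/P₁ = 0.0007109 m³.
Adiabatic (γ = 1.40), T V^(γ−1) and P V^γ constant: T₂ = T₁·(P₂/P₁)^((γ−1)/γ) = 456.3 K; V₂ = V₁·(P₁/P₂)^(1/γ) = 0.0004097 m³.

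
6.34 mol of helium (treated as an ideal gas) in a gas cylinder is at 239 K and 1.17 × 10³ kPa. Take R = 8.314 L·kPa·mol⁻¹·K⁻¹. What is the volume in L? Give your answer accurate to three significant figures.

V ≈ 10.8 L

PV = nRT ⇒ V = nRT/P = (6.34 × 8.314 × 239) / 1.17e+03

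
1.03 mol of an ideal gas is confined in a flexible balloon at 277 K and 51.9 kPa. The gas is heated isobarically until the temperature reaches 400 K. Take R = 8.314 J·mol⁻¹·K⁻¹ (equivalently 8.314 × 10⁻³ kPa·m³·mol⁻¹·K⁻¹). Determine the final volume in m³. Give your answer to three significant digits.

From PV = nRT: V₁ = nRT₁/P₁ = 0.04570 m³.
Isobaric, so V/T is constant: P₂ = P₁; V₂ = V₁·(T₂/T₁) = 0.06600 m³.

V₂ ≈ 0.0660 m³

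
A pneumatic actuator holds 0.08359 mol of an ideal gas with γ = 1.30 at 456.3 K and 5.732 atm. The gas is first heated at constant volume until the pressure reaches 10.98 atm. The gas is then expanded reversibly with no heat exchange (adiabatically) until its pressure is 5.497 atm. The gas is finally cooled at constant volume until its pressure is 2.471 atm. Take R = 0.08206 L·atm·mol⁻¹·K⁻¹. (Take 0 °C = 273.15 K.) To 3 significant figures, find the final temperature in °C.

From PV = nRT: V₁ = nRT₁/P₁ = 0.5460 L.
Isochoric, so P/T is constant: V₂ = V₁; T₂ = T₁·(P₂/P₁) = 874.1 K.
Reversible adiabatic, γ = 1.30: T₃ = T₂·(P₃/P₂)^((γ−1)/γ) = 745.1 K; V₃ = V₂·(P₂/P₃)^(1/γ) = 0.9297 L.
V constant ⇒ P ∝ T: V₄ = V₃; T₄ = T₃·(P₄/P₃) = 334.9 K.

T₄ ≈ 61.8 °C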